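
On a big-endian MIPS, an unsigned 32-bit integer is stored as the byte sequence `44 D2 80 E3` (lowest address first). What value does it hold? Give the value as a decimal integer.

Big-endian stores the most-significant byte at the lowest address.
The bytes are already most-significant first: 0x44D280E3.
0x44D280E3 = 1154646243.

1154646243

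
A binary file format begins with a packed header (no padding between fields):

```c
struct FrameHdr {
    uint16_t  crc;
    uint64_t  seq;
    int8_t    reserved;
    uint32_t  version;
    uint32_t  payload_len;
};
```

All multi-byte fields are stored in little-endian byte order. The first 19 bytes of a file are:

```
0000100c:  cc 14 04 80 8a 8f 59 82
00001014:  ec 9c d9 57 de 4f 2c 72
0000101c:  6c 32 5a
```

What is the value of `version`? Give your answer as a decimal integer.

`version` follows `crc` (2 B), `seq` (8 B), `reserved` (1 B), so it starts at offset 2 + 8 + 1 = 11 and occupies 4 bytes.
Bytes at offsets 11..14: 57 DE 4F 2C.
Little-endian stores the least-significant byte at the lowest address.
Reassemble most-significant byte first: 2C 4F DE 57 → 0x2C4FDE57.
0x2C4FDE57 = 743431767.

743431767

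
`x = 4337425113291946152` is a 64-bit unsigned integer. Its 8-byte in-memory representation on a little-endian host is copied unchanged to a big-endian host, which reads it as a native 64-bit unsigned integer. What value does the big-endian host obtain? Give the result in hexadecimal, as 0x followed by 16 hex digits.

4337425113291946152 in 64-bit hexadecimal is 0x3C31A128ED9FF8A8.
Stored little-endian, the bytes at ascending addresses are A8 F8 9F ED 28 A1 31 3C.
Read back as big-endian, the last byte is least significant, giving 0xA8F89FED28A1313C.

0xA8F89FED28A1313C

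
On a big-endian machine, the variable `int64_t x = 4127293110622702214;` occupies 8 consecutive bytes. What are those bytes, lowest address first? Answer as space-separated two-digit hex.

4127293110622702214 in hexadecimal, padded to 64 bits, is 0x394717377E954A86.
Split into bytes (most-significant first): 39 47 17 37 7E 95 4A 86.
In big-endian order the high byte comes first in memory.
So the memory order matches the most-significant-first order: 39 47 17 37 7E 95 4A 86.

39 47 17 37 7E 95 4A 86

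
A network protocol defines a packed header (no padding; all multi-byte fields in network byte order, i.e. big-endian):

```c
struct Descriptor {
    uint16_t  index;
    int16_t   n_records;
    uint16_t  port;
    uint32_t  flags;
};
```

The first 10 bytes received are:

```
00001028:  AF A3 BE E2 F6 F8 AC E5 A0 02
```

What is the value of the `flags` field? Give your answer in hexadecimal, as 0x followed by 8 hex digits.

`flags` follows `index` (2 B), `n_records` (2 B), `port` (2 B), so it starts at offset 2 + 2 + 2 = 6 and occupies 4 bytes.
Bytes at offsets 6..9: AC E5 A0 02.
Big-endian: lowest address holds the most-significant byte.
The bytes are already most-significant first: 0xACE5A002.

0xACE5A002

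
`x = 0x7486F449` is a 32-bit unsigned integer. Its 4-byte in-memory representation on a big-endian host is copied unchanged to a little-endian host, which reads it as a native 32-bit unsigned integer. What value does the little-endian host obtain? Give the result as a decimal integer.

1240761972

Stored big-endian, the bytes at ascending addresses are 74 86 F4 49.
Read back as little-endian, the first byte is least significant, giving 0x49F48674.
0x49F48674 = 1240761972.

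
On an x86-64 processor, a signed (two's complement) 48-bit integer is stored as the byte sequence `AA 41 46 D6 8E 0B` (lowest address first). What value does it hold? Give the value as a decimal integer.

12708108190122

Little-endian: lowest address holds the least-significant byte.
Reassemble most-significant byte first: 0B 8E D6 46 41 AA → 0x0B8ED64641AA.
0x0B8ED64641AA = 12708108190122.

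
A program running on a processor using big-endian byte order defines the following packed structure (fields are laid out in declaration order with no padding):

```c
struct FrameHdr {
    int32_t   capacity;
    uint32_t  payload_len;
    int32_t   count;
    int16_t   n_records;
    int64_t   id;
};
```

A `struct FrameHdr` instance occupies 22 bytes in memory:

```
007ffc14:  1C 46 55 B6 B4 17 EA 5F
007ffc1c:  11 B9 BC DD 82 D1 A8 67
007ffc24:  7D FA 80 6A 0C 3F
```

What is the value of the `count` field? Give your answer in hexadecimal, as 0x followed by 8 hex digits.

`count` follows `capacity` (4 B), `payload_len` (4 B), so it starts at offset 4 + 4 = 8 and occupies 4 bytes.
Bytes at offsets 8..11: 11 B9 BC DD.
Big-endian: lowest address holds the most-significant byte.
The bytes are already most-significant first: 0x11B9BCDD.

0x11B9BCDD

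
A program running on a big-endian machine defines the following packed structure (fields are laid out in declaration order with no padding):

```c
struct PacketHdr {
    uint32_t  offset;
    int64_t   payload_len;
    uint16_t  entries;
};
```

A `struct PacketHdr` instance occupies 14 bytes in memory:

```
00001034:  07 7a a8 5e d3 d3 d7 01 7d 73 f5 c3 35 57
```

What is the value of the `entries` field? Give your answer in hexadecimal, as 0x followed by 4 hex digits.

`entries` follows `offset` (4 B), `payload_len` (8 B), so it starts at offset 4 + 8 = 12 and occupies 2 bytes.
Bytes at offsets 12..13: 35 57.
Big-endian: lowest address holds the most-significant byte.
The bytes are already most-significant first: 0x3557.

0x3557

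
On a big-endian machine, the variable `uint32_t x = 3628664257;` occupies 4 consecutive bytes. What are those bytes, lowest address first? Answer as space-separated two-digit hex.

D8 49 05 C1

3628664257 in hexadecimal, padded to 32 bits, is 0xD84905C1.
Split into bytes (most-significant first): D8 49 05 C1.
In big-endian order the high byte comes first in memory.
So the memory order matches the most-significant-first order: D8 49 05 C1.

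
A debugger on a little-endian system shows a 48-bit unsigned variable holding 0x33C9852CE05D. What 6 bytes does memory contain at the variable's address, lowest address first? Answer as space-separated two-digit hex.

Split into bytes (most-significant first): 33 C9 85 2C E0 5D.
Little-endian: lowest address holds the least-significant byte.
So at ascending addresses the bytes are 5D E0 2C 85 C9 33.

5D E0 2C 85 C9 33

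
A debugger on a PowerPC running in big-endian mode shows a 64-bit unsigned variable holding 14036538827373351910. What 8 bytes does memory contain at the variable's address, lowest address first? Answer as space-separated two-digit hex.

C2 CB CD B1 D9 91 13 E6

14036538827373351910 in hexadecimal, padded to 64 bits, is 0xC2CBCDB1D99113E6.
Split into bytes (most-significant first): C2 CB CD B1 D9 91 13 E6.
Big-endian: lowest address holds the most-significant byte.
So the memory order matches the most-significant-first order: C2 CB CD B1 D9 91 13 E6.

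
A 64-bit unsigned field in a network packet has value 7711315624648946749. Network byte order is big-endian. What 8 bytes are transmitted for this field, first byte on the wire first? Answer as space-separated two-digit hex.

6B 04 18 B4 4E 1E B4 3D

7711315624648946749 in hexadecimal, padded to 64 bits, is 0x6B0418B44E1EB43D.
Split into bytes (most-significant first): 6B 04 18 B4 4E 1E B4 3D.
Big-endian: lowest address holds the most-significant byte.
So the memory order matches the most-significant-first order: 6B 04 18 B4 4E 1E B4 3D.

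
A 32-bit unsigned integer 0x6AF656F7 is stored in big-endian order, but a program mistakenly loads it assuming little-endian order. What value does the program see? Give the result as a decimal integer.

4149671530

Stored big-endian, the bytes at ascending addresses are 6A F6 56 F7.
Read back as little-endian, the first byte is least significant, giving 0xF756F66A.
0xF756F66A = 4149671530.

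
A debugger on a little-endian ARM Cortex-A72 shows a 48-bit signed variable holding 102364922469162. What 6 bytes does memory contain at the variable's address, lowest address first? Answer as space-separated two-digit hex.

102364922469162 in hexadecimal, padded to 48 bits, is 0x5D19B0D75B2A.
Split into bytes (most-significant first): 5D 19 B0 D7 5B 2A.
Little-endian stores the least-significant byte at the lowest address.
So at ascending addresses the bytes are 2A 5B D7 B0 19 5D.

2A 5B D7 B0 19 5D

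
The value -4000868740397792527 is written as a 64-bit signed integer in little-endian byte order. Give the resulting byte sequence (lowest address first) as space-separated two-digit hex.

Two's complement of -4000868740397792527 in 64 bits: 4000868740397792527 = 0x3785F0EC005FFD0F; invert → 0xC87A0F13FFA002F0; add 1 → 0xC87A0F13FFA002F1.
Split into bytes (most-significant first): C8 7A 0F 13 FF A0 02 F1.
Little-endian stores the least-significant byte at the lowest address.
So at ascending addresses the bytes are F1 02 A0 FF 13 0F 7A C8.

F1 02 A0 FF 13 0F 7A C8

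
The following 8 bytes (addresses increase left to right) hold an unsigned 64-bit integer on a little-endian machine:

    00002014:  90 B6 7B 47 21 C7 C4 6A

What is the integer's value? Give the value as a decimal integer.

Little-endian stores the least-significant byte at the lowest address.
Reassemble most-significant byte first: 6A C4 C7 21 47 7B B6 90 → 0x6AC4C721477BB690.
0x6AC4C721477BB690 = 7693493009202787984.

7693493009202787984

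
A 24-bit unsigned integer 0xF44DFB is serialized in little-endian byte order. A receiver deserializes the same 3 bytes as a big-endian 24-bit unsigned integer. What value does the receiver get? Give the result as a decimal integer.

Stored little-endian, the bytes at ascending addresses are FB 4D F4.
Read back as big-endian, the last byte is least significant, giving 0xFB4DF4.
0xFB4DF4 = 16469492.

16469492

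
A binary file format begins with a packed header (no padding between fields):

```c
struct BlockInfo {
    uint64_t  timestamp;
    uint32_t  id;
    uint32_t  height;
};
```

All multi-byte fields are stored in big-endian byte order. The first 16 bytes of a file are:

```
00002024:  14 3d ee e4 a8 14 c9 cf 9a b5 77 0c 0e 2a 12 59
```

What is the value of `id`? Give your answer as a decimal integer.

2595583756

`id` follows `timestamp` (8 bytes), so it starts at byte offset 8 and occupies 4 bytes.
Bytes at offsets 8..11: 9A B5 77 0C.
In big-endian order the high byte comes first in memory.
The bytes are already most-significant first: 0x9AB5770C.
0x9AB5770C = 2595583756.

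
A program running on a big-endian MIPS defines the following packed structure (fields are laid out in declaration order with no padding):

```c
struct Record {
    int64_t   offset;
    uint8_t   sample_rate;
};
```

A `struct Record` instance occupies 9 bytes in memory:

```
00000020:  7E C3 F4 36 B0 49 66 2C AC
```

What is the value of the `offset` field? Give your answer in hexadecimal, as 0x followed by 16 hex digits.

`offset` is the first field, at byte offset 0, occupying 8 bytes.
Bytes at offsets 0..7: 7E C3 F4 36 B0 49 66 2C.
In big-endian order the high byte comes first in memory.
The bytes are already most-significant first: 0x7EC3F436B049662C.

0x7EC3F436B049662C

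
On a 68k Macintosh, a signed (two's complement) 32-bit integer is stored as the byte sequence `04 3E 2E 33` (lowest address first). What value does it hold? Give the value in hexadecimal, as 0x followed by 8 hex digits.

0x043E2E33

Big-endian: lowest address holds the most-significant byte.
The bytes are already most-significant first: 0x043E2E33.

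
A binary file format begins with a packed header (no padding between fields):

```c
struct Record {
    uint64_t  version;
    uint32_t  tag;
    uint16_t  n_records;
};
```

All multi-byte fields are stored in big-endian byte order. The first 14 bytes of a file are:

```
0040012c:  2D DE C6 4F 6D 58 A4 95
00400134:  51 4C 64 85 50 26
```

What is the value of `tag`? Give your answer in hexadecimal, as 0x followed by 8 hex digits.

`tag` follows `version` (8 bytes), so it starts at byte offset 8 and occupies 4 bytes.
Bytes at offsets 8..11: 51 4C 64 85.
In big-endian order the high byte comes first in memory.
The bytes are already most-significant first: 0x514C6485.

0x514C6485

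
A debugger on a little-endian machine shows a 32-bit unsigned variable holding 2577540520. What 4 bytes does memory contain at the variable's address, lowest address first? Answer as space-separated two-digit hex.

A8 25 A2 99

2577540520 in hexadecimal, padded to 32 bits, is 0x99A225A8.
Split into bytes (most-significant first): 99 A2 25 A8.
Little-endian stores the least-significant byte at the lowest address.
So at ascending addresses the bytes are A8 25 A2 99.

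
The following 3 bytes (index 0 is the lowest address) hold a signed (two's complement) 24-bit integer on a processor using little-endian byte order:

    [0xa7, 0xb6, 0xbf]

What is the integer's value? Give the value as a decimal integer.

-4213081

In little-endian order the low byte comes first in memory.
Reassemble most-significant byte first: BF B6 A7 → 0xBFB6A7.
Top bit is set, so as a signed 24-bit value this is 0xBFB6A7 − 2^24 = -4213081.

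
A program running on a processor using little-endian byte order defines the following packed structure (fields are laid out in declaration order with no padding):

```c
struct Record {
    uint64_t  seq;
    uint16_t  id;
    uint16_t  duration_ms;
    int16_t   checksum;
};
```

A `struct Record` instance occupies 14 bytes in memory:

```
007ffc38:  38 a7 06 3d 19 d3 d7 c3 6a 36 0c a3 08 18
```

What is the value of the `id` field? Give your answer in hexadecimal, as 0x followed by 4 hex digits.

`id` follows `seq` (8 bytes), so it starts at byte offset 8 and occupies 2 bytes.
Bytes at offsets 8..9: 6A 36.
In little-endian order the low byte comes first in memory.
Reassemble most-significant byte first: 36 6A → 0x366A.

0x366A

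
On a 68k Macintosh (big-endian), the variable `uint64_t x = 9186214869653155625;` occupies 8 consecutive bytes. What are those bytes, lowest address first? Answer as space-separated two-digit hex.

9186214869653155625 in hexadecimal, padded to 64 bits, is 0x7F7BFDC0D8166F29.
Split into bytes (most-significant first): 7F 7B FD C0 D8 16 6F 29.
Big-endian: lowest address holds the most-significant byte.
So the memory order matches the most-significant-first order: 7F 7B FD C0 D8 16 6F 29.

7F 7B FD C0 D8 16 6F 29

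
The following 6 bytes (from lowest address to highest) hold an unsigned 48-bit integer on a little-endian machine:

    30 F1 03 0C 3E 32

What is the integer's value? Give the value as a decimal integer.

55242070946096

Little-endian stores the least-significant byte at the lowest address.
Reassemble most-significant byte first: 32 3E 0C 03 F1 30 → 0x323E0C03F130.
0x323E0C03F130 = 55242070946096.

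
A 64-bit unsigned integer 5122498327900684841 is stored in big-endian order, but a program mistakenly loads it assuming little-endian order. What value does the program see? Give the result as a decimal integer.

5122498327900684841 in 64-bit hexadecimal is 0x4716C516CD0D8229.
Stored big-endian, the bytes at ascending addresses are 47 16 C5 16 CD 0D 82 29.
Read back as little-endian, the first byte is least significant, giving 0x29820DCD16C51647.
0x29820DCD16C51647 = 2990968277028902471.

2990968277028902471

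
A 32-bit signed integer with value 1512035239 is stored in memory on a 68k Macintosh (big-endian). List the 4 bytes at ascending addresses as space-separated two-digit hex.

1512035239 in hexadecimal, padded to 32 bits, is 0x5A1FD3A7.
Split into bytes (most-significant first): 5A 1F D3 A7.
In big-endian order the high byte comes first in memory.
So the memory order matches the most-significant-first order: 5A 1F D3 A7.

5A 1F D3 A7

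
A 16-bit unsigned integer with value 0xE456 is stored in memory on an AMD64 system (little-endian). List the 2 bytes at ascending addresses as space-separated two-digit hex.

Split into bytes (most-significant first): E4 56.
In little-endian order the low byte comes first in memory.
So at ascending addresses the bytes are 56 E4.

56 E4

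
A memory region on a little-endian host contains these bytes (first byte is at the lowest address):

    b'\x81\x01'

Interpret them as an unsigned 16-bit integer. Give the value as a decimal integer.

385

Little-endian: lowest address holds the least-significant byte.
Reassemble most-significant byte first: 01 81 → 0x0181.
0x0181 = 385.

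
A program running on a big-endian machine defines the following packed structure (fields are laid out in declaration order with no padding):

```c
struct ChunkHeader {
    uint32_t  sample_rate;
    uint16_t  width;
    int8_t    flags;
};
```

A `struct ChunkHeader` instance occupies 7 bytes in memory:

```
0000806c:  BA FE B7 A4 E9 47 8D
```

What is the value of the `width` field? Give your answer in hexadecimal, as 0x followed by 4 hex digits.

`width` follows `sample_rate` (4 bytes), so it starts at byte offset 4 and occupies 2 bytes.
Bytes at offsets 4..5: E9 47.
Big-endian: lowest address holds the most-significant byte.
The bytes are already most-significant first: 0xE947.

0xE947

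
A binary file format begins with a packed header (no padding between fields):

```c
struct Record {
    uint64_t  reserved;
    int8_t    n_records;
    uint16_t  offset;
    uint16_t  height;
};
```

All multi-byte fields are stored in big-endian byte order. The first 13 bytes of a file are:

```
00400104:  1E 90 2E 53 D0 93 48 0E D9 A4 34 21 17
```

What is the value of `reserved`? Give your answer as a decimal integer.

`reserved` is the first field, at byte offset 0, occupying 8 bytes.
Bytes at offsets 0..7: 1E 90 2E 53 D0 93 48 0E.
In big-endian order the high byte comes first in memory.
The bytes are already most-significant first: 0x1E902E53D093480E.
0x1E902E53D093480E = 2202311155300648974.

2202311155300648974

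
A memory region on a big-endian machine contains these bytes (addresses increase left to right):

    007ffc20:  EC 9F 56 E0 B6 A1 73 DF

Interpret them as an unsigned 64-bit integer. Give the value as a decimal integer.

17050442237384684511

Big-endian stores the most-significant byte at the lowest address.
The bytes are already most-significant first: 0xEC9F56E0B6A173DF.
0xEC9F56E0B6A173DF = 17050442237384684511.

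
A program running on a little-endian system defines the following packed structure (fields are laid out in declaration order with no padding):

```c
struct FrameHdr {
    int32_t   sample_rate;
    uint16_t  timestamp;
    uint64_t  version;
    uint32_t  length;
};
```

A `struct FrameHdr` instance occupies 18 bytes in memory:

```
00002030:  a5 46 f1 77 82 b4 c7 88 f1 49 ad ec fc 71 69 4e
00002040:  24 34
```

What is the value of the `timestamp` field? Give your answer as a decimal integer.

46210

`timestamp` follows `sample_rate` (4 bytes), so it starts at byte offset 4 and occupies 2 bytes.
Bytes at offsets 4..5: 82 B4.
In little-endian order the low byte comes first in memory.
Reassemble most-significant byte first: B4 82 → 0xB482.
0xB482 = 46210.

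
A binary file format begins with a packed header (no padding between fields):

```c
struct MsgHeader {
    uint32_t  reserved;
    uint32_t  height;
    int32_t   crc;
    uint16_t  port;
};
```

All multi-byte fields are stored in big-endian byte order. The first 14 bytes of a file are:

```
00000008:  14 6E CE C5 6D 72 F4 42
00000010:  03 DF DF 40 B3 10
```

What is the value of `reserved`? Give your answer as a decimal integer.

`reserved` is the first field, at byte offset 0, occupying 4 bytes.
Bytes at offsets 0..3: 14 6E CE C5.
Big-endian: lowest address holds the most-significant byte.
The bytes are already most-significant first: 0x146ECEC5.
0x146ECEC5 = 342806213.

342806213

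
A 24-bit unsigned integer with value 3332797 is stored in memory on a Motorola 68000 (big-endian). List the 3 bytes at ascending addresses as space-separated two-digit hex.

3332797 in hexadecimal, padded to 24 bits, is 0x32DABD.
Split into bytes (most-significant first): 32 DA BD.
Big-endian stores the most-significant byte at the lowest address.
So the memory order matches the most-significant-first order: 32 DA BD.

32 DA BD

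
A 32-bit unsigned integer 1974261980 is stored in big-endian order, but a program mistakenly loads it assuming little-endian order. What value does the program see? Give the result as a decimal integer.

3705187445

1974261980 in 32-bit hexadecimal is 0x75ACD8DC.
Stored big-endian, the bytes at ascending addresses are 75 AC D8 DC.
Read back as little-endian, the first byte is least significant, giving 0xDCD8AC75.
0xDCD8AC75 = 3705187445.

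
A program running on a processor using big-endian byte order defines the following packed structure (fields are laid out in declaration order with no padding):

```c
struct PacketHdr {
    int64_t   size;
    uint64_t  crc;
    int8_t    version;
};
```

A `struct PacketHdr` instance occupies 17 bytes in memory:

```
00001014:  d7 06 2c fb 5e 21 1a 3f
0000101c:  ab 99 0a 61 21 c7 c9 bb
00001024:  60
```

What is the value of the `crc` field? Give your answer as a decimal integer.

`crc` follows `size` (8 bytes), so it starts at byte offset 8 and occupies 8 bytes.
Bytes at offsets 8..15: AB 99 0A 61 21 C7 C9 BB.
Big-endian stores the most-significant byte at the lowest address.
The bytes are already most-significant first: 0xAB990A6121C7C9BB.
0xAB990A6121C7C9BB = 12364925664217254331.

12364925664217254331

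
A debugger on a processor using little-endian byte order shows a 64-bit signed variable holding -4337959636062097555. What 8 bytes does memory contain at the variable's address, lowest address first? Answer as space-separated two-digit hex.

6D 2F 89 CA B1 78 CC C3

Two's complement of -4337959636062097555 in 64 bits: 4337959636062097555 = 0x3C33874E3576D093; invert → 0xC3CC78B1CA892F6C; add 1 → 0xC3CC78B1CA892F6D.
Split into bytes (most-significant first): C3 CC 78 B1 CA 89 2F 6D.
In little-endian order the low byte comes first in memory.
So at ascending addresses the bytes are 6D 2F 89 CA B1 78 CC C3.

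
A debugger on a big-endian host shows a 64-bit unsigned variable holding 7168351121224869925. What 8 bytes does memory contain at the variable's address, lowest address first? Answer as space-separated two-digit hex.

63 7B 19 5D 7D E1 A8 25

7168351121224869925 in hexadecimal, padded to 64 bits, is 0x637B195D7DE1A825.
Split into bytes (most-significant first): 63 7B 19 5D 7D E1 A8 25.
In big-endian order the high byte comes first in memory.
So the memory order matches the most-significant-first order: 63 7B 19 5D 7D E1 A8 25.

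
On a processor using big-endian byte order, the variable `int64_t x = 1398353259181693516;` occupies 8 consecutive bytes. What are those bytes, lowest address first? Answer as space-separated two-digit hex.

13 67 F2 E1 64 08 DA 4C

1398353259181693516 in hexadecimal, padded to 64 bits, is 0x1367F2E16408DA4C.
Split into bytes (most-significant first): 13 67 F2 E1 64 08 DA 4C.
In big-endian order the high byte comes first in memory.
So the memory order matches the most-significant-first order: 13 67 F2 E1 64 08 DA 4C.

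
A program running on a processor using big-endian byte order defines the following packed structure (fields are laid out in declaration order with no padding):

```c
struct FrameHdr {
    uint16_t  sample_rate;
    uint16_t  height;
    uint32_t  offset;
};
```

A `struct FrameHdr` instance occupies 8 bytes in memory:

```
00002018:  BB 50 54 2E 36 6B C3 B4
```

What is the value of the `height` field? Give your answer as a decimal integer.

`height` follows `sample_rate` (2 bytes), so it starts at byte offset 2 and occupies 2 bytes.
Bytes at offsets 2..3: 54 2E.
Big-endian stores the most-significant byte at the lowest address.
The bytes are already most-significant first: 0x542E.
0x542E = 21550.

21550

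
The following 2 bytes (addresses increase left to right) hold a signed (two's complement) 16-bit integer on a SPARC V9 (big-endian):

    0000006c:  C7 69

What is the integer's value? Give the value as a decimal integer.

-14487

In big-endian order the high byte comes first in memory.
The bytes are already most-significant first: 0xC769.
Top bit is set, so as a signed 16-bit value this is 0xC769 − 2^16 = -14487.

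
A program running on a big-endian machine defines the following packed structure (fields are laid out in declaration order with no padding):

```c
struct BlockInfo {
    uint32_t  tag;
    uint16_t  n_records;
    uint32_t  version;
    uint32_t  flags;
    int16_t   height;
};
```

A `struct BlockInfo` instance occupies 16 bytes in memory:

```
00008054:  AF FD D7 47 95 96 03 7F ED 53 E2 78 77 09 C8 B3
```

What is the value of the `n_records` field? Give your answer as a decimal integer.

`n_records` follows `tag` (4 bytes), so it starts at byte offset 4 and occupies 2 bytes.
Bytes at offsets 4..5: 95 96.
Big-endian: lowest address holds the most-significant byte.
The bytes are already most-significant first: 0x9596.
0x9596 = 38294.

38294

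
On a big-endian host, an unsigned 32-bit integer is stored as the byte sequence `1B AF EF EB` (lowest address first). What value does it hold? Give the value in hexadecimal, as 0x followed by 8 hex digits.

0x1BAFEFEB

Big-endian stores the most-significant byte at the lowest address.
The bytes are already most-significant first: 0x1BAFEFEB.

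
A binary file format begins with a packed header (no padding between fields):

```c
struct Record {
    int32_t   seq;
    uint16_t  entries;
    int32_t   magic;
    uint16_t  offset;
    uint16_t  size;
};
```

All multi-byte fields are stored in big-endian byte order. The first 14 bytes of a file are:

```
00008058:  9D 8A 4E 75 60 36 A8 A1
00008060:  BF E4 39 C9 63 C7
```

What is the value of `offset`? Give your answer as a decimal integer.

14793

`offset` follows `seq` (4 B), `entries` (2 B), `magic` (4 B), so it starts at offset 4 + 2 + 4 = 10 and occupies 2 bytes.
Bytes at offsets 10..11: 39 C9.
Big-endian: lowest address holds the most-significant byte.
The bytes are already most-significant first: 0x39C9.
0x39C9 = 14793.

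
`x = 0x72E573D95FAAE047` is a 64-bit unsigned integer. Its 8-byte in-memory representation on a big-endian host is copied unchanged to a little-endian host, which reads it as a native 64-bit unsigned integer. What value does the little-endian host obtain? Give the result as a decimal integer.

5179326900122936690

Stored big-endian, the bytes at ascending addresses are 72 E5 73 D9 5F AA E0 47.
Read back as little-endian, the first byte is least significant, giving 0x47E0AA5FD973E572.
0x47E0AA5FD973E572 = 5179326900122936690.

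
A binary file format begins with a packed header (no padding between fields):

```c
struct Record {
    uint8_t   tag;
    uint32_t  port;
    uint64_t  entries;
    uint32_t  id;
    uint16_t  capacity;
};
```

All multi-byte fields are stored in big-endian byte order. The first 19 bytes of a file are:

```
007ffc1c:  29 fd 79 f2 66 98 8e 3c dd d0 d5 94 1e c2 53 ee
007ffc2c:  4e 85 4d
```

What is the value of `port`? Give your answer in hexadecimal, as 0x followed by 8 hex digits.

`port` follows `tag` (1 byte), so it starts at byte offset 1 and occupies 4 bytes.
Bytes at offsets 1..4: FD 79 F2 66.
Big-endian: lowest address holds the most-significant byte.
The bytes are already most-significant first: 0xFD79F266.

0xFD79F266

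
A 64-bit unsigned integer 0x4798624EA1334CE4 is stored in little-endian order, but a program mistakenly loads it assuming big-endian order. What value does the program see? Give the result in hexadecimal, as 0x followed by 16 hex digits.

0xE44C33A14E629847

Stored little-endian, the bytes at ascending addresses are E4 4C 33 A1 4E 62 98 47.
Read back as big-endian, the last byte is least significant, giving 0xE44C33A14E629847.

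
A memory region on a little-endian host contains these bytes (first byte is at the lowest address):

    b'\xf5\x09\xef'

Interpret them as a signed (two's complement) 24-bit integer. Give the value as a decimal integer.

Little-endian: lowest address holds the least-significant byte.
Reassemble most-significant byte first: EF 09 F5 → 0xEF09F5.
Top bit is set, so as a signed 24-bit value this is 0xEF09F5 − 2^24 = -1111563.

-1111563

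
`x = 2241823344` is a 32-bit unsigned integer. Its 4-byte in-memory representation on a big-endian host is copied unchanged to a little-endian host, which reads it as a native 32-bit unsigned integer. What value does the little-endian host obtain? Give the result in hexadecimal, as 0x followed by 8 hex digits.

0x70829F85

2241823344 in 32-bit hexadecimal is 0x859F8270.
Stored big-endian, the bytes at ascending addresses are 85 9F 82 70.
Read back as little-endian, the first byte is least significant, giving 0x70829F85.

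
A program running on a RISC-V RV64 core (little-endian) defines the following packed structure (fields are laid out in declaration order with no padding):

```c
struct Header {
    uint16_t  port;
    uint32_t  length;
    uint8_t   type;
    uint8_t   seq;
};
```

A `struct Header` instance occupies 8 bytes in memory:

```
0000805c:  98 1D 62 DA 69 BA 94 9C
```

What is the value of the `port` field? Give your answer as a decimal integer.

7576

`port` is the first field, at byte offset 0, occupying 2 bytes.
Bytes at offsets 0..1: 98 1D.
Little-endian stores the least-significant byte at the lowest address.
Reassemble most-significant byte first: 1D 98 → 0x1D98.
0x1D98 = 7576.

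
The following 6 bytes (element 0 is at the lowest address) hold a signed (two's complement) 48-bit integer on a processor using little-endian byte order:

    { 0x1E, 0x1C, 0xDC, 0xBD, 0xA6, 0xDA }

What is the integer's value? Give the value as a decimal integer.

-41065291965410

Little-endian stores the least-significant byte at the lowest address.
Reassemble most-significant byte first: DA A6 BD DC 1C 1E → 0xDAA6BDDC1C1E.
Top bit is set, so as a signed 48-bit value this is 0xDAA6BDDC1C1E − 2^48 = -41065291965410.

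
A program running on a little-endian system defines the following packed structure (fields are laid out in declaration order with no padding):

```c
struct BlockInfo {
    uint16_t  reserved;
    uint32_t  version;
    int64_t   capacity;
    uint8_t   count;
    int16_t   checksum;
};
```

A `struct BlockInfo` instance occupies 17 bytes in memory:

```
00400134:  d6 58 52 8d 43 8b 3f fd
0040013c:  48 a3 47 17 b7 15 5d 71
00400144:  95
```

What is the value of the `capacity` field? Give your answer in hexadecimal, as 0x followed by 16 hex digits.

`capacity` follows `reserved` (2 B), `version` (4 B), so it starts at offset 2 + 4 = 6 and occupies 8 bytes.
Bytes at offsets 6..13: 3F FD 48 A3 47 17 B7 15.
Little-endian: lowest address holds the least-significant byte.
Reassemble most-significant byte first: 15 B7 17 47 A3 48 FD 3F → 0x15B71747A348FD3F.

0x15B71747A348FD3F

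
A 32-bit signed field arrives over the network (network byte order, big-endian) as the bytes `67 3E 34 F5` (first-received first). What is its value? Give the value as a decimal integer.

In big-endian order the high byte comes first in memory.
The bytes are already most-significant first: 0x673E34F5.
0x673E34F5 = 1732130037.

1732130037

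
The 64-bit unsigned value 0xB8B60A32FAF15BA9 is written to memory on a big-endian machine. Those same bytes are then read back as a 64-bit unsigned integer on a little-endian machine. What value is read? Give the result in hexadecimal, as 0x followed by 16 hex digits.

Stored big-endian, the bytes at ascending addresses are B8 B6 0A 32 FA F1 5B A9.
Read back as little-endian, the first byte is least significant, giving 0xA95BF1FA320AB6B8.

0xA95BF1FA320AB6B8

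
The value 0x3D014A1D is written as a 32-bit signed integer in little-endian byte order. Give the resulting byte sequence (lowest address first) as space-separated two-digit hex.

1D 4A 01 3D

Split into bytes (most-significant first): 3D 01 4A 1D.
Little-endian stores the least-significant byte at the lowest address.
So at ascending addresses the bytes are 1D 4A 01 3D.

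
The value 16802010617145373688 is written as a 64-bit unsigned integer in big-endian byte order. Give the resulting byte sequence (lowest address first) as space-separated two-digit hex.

16802010617145373688 in hexadecimal, padded to 64 bits, is 0xE92CBBA2AB4AB3F8.
Split into bytes (most-significant first): E9 2C BB A2 AB 4A B3 F8.
Big-endian stores the most-significant byte at the lowest address.
So the memory order matches the most-significant-first order: E9 2C BB A2 AB 4A B3 F8.

E9 2C BB A2 AB 4A B3 F8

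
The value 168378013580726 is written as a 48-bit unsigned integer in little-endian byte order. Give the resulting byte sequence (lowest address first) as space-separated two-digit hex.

B6 FD AF 8F 23 99

168378013580726 in hexadecimal, padded to 48 bits, is 0x99238FAFFDB6.
Split into bytes (most-significant first): 99 23 8F AF FD B6.
Little-endian: lowest address holds the least-significant byte.
So at ascending addresses the bytes are B6 FD AF 8F 23 99.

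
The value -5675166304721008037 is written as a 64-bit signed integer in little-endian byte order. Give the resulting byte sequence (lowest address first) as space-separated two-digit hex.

Two's complement of -5675166304721008037 in 64 bits: 5675166304721008037 = 0x4EC23DAF922975A5; invert → 0xB13DC2506DD68A5A; add 1 → 0xB13DC2506DD68A5B.
Split into bytes (most-significant first): B1 3D C2 50 6D D6 8A 5B.
Little-endian: lowest address holds the least-significant byte.
So at ascending addresses the bytes are 5B 8A D6 6D 50 C2 3D B1.

5B 8A D6 6D 50 C2 3D B1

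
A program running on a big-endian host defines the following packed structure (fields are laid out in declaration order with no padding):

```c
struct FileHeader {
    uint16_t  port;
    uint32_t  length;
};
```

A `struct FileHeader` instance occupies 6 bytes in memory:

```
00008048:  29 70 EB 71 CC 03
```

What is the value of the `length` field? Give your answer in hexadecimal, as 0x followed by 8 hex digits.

0xEB71CC03

`length` follows `port` (2 bytes), so it starts at byte offset 2 and occupies 4 bytes.
Bytes at offsets 2..5: EB 71 CC 03.
Big-endian stores the most-significant byte at the lowest address.
The bytes are already most-significant first: 0xEB71CC03.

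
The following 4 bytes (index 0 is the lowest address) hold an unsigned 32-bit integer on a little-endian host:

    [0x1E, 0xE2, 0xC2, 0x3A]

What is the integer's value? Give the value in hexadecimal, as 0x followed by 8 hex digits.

In little-endian order the low byte comes first in memory.
Reassemble most-significant byte first: 3A C2 E2 1E → 0x3AC2E21E.

0x3AC2E21E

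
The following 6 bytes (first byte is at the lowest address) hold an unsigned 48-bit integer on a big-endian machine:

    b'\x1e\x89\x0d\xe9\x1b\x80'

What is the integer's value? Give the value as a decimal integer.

33573992733568

Big-endian: lowest address holds the most-significant byte.
The bytes are already most-significant first: 0x1E890DE91B80.
0x1E890DE91B80 = 33573992733568.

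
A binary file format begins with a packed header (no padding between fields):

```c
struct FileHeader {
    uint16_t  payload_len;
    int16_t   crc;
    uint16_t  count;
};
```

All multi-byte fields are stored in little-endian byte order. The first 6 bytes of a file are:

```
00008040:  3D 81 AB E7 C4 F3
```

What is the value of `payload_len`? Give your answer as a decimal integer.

`payload_len` is the first field, at byte offset 0, occupying 2 bytes.
Bytes at offsets 0..1: 3D 81.
In little-endian order the low byte comes first in memory.
Reassemble most-significant byte first: 81 3D → 0x813D.
0x813D = 33085.

33085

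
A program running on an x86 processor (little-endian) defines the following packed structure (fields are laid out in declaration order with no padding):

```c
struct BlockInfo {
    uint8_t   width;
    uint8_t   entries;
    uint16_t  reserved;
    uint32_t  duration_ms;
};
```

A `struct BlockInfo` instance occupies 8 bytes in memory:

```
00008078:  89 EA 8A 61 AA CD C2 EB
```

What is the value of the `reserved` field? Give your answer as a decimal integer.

`reserved` follows `width` (1 B), `entries` (1 B), so it starts at offset 1 + 1 = 2 and occupies 2 bytes.
Bytes at offsets 2..3: 8A 61.
In little-endian order the low byte comes first in memory.
Reassemble most-significant byte first: 61 8A → 0x618A.
0x618A = 24970.

24970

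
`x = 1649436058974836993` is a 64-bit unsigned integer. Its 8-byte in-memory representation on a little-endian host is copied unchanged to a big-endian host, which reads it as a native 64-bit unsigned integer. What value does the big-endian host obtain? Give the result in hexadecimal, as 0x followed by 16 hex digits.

1649436058974836993 in 64-bit hexadecimal is 0x16E3F95B46EA5901.
Stored little-endian, the bytes at ascending addresses are 01 59 EA 46 5B F9 E3 16.
Read back as big-endian, the last byte is least significant, giving 0x0159EA465BF9E316.

0x0159EA465BF9E316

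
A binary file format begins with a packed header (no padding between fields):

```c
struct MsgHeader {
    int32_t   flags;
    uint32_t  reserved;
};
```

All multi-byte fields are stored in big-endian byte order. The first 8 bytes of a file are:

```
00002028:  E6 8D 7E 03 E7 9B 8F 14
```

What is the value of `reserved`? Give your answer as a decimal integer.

`reserved` follows `flags` (4 bytes), so it starts at byte offset 4 and occupies 4 bytes.
Bytes at offsets 4..7: E7 9B 8F 14.
In big-endian order the high byte comes first in memory.
The bytes are already most-significant first: 0xE79B8F14.
0xE79B8F14 = 3885731604.

3885731604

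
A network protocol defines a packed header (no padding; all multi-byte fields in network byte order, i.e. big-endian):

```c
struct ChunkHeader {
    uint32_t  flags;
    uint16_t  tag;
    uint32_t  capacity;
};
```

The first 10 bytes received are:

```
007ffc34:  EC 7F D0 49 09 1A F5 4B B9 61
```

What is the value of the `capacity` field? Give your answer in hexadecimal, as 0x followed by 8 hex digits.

`capacity` follows `flags` (4 B), `tag` (2 B), so it starts at offset 4 + 2 = 6 and occupies 4 bytes.
Bytes at offsets 6..9: F5 4B B9 61.
In big-endian order the high byte comes first in memory.
The bytes are already most-significant first: 0xF54BB961.

0xF54BB961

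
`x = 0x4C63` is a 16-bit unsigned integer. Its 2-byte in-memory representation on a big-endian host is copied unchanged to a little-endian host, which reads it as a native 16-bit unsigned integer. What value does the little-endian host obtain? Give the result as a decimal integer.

25420

Stored big-endian, the bytes at ascending addresses are 4C 63.
Read back as little-endian, the first byte is least significant, giving 0x634C.
0x634C = 25420.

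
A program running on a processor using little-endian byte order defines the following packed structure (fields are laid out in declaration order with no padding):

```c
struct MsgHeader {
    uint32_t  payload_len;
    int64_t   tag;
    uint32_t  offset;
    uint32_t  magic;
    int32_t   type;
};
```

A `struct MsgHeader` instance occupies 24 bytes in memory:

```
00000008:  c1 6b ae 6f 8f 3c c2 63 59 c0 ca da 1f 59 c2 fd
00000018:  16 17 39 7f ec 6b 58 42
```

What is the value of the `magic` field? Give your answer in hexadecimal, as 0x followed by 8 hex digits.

0x7F391716

`magic` follows `payload_len` (4 B), `tag` (8 B), `offset` (4 B), so it starts at offset 4 + 8 + 4 = 16 and occupies 4 bytes.
Bytes at offsets 16..19: 16 17 39 7F.
In little-endian order the low byte comes first in memory.
Reassemble most-significant byte first: 7F 39 17 16 → 0x7F391716.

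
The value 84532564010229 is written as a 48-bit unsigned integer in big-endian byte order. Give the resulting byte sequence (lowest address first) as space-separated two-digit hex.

84532564010229 in hexadecimal, padded to 48 bits, is 0x4CE1C57324F5.
Split into bytes (most-significant first): 4C E1 C5 73 24 F5.
In big-endian order the high byte comes first in memory.
So the memory order matches the most-significant-first order: 4C E1 C5 73 24 F5.

4C E1 C5 73 24 F5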